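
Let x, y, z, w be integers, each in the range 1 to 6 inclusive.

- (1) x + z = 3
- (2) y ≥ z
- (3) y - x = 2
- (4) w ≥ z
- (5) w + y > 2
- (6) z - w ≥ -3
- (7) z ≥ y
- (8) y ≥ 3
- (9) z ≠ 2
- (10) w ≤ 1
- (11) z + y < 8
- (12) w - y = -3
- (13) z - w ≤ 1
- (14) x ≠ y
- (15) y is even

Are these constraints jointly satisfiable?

Unsatisfiable

From constraints 7 and 8: z ≥ y and y ≥ 3, so z ≥ 3. From constraints 4 and 10: z ≤ w and w ≤ 1, so z ≤ 1. But 1 < 3, so no value of z works.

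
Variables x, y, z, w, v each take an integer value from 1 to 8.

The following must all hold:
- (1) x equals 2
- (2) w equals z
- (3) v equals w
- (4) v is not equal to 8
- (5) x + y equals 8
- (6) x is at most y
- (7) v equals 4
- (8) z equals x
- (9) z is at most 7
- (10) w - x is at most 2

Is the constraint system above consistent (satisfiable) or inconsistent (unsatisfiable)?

Constraint 7 fixes v = 4 and constraint 1 fixes x = 2. Constraints 2, 3, and 8 give v = w = z = x, so v = x. But 4 ≠ 2 — contradiction.

Unsatisfiable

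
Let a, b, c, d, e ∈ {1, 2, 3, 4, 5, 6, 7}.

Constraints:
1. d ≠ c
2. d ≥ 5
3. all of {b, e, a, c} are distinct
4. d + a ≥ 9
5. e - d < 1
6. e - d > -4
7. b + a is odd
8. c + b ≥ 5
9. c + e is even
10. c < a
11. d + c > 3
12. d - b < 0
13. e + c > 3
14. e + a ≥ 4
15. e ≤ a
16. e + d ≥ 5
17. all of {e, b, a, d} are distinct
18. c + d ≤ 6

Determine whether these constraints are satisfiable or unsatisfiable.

Satisfiable

The assignment a = 4, b = 7, c = 1, d = 5, e = 3 works:
  constraint 4 holds since d + a = 9.
  constraint 5 holds since e - d = -2.
The rest check out directly.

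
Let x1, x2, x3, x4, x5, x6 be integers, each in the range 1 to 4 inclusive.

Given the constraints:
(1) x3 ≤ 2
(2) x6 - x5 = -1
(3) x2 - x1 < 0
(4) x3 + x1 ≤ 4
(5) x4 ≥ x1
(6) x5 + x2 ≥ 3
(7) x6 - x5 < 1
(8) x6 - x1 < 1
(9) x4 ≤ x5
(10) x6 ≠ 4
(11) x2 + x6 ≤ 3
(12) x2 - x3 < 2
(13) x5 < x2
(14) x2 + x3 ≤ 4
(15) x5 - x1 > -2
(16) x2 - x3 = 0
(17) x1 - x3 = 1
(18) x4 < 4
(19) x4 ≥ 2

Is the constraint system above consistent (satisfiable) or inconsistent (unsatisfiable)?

Unsatisfiable

Constraints 3, 5, 9, and 13 give x2 < x1, x1 ≤ x4, x4 ≤ x5, x5 < x2. Chaining: x2 < x1 ≤ x4 ≤ x5 < x2, which forces x2 < x2 — impossible.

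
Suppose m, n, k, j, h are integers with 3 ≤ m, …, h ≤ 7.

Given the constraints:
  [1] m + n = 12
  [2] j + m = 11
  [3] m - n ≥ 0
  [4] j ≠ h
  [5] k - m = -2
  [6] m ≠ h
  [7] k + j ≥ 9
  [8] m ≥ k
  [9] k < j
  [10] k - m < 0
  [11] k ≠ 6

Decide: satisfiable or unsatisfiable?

Satisfiable

Take m = 6, n = 6, k = 4, j = 5, h = 7. Then constraint 1: m + n = 12; constraint 2: j + m = 11, and every other listed constraint is also met.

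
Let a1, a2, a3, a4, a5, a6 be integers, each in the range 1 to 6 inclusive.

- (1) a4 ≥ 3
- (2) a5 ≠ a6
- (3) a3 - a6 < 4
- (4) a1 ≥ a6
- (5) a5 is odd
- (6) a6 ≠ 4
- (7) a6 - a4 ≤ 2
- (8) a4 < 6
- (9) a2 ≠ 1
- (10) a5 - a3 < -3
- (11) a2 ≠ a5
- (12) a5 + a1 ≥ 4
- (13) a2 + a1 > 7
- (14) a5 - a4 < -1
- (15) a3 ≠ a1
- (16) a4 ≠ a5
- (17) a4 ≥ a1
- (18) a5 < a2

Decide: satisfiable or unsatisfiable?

Satisfiable

One satisfying assignment is a1 = 5, a2 = 4, a3 = 6, a4 = 5, a5 = 1, a6 = 5.
For the less obvious constraints — constraint 3: a3 - a6 = 1; constraint 7: a6 - a4 = 0; constraint 10: a5 - a3 = -5 — and the others hold by inspection.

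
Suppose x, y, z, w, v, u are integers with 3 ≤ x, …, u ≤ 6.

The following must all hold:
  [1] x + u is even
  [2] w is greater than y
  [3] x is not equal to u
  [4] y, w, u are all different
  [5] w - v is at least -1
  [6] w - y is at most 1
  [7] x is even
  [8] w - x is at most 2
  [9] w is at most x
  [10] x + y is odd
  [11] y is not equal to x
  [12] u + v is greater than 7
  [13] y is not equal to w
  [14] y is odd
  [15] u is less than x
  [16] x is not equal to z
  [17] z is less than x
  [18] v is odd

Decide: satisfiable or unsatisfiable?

Satisfiable

Setting (x, y, z, w, v, u) = (6, 5, 5, 6, 5, 4) satisfies everything: constraint 5: w - v = 1; constraint 6: w - y = 1, and the others follow.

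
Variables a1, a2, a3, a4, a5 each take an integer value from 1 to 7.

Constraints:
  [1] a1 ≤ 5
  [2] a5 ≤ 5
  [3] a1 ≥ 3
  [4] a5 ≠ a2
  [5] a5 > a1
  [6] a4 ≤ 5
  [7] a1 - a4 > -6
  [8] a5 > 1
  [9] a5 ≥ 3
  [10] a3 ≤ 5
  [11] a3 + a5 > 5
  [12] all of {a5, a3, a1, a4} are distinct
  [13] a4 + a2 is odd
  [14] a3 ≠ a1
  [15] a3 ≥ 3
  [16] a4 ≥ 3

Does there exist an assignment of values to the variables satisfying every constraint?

Constraints 1, 2, 3, 6, 9, 10, 15, and 16 confine each of a5, a3, a1, a4 to the 3 values {3, …, 5}.
Constraint 12 requires all 4 of them to be distinct, but only 3 values are available — impossible by the pigeonhole principle.

Unsatisfiable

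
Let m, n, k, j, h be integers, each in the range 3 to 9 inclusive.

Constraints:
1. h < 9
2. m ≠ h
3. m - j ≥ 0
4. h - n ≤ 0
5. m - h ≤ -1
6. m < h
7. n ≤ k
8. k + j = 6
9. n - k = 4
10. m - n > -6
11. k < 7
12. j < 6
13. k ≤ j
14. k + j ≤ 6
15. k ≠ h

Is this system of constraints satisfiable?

Constraints 3, 4, 5, 7, and 13 give h ≤ n, n ≤ k, k ≤ j, j ≤ m, m < h. Chaining: h ≤ n ≤ k ≤ j ≤ m < h, which forces h < h — impossible.

Unsatisfiable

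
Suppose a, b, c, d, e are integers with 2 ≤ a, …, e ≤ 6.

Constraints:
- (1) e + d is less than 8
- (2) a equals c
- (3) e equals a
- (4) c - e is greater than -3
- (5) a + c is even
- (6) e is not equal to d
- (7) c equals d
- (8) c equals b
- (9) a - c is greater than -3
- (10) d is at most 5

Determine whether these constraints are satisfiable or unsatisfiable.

Unsatisfiable

From constraints 2, 3, and 7, e = a = c = d, so e = d. But constraint 6 says e ≠ d. Contradiction.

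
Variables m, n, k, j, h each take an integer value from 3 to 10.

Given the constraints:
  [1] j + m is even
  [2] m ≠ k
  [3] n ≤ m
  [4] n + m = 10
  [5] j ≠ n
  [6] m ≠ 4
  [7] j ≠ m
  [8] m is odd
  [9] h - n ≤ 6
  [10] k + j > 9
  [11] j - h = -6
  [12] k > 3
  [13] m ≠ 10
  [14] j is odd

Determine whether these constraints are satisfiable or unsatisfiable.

Satisfiable

One satisfying assignment is m = 5, n = 5, k = 8, j = 3, h = 9.
For the less obvious constraints — constraint 4: n + m = 10; constraint 9: h - n = 4; constraint 10: k + j = 11 — and the others hold by inspection.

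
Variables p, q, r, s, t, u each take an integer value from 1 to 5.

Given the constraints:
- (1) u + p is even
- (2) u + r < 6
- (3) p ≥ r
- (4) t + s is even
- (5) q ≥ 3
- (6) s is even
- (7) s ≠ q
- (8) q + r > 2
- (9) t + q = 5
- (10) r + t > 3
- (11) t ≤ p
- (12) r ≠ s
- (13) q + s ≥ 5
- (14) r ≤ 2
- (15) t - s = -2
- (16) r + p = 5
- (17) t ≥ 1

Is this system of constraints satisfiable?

Satisfiable

Take p = 3, q = 3, r = 2, s = 4, t = 2, u = 3. Then constraint 2: u + r = 5; constraint 8: q + r = 5, and every other listed constraint is also met.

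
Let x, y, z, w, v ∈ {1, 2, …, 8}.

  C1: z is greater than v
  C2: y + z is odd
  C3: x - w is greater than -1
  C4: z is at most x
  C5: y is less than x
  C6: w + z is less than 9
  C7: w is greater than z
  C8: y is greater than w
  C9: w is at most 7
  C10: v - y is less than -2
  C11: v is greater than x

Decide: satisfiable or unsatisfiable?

Constraints 1, 5, 7, 8, and 11 give x < v, v < z, z < w, w < y, y < x. Chaining: x < v < z < w < y < x, which forces x < x — impossible.

Unsatisfiable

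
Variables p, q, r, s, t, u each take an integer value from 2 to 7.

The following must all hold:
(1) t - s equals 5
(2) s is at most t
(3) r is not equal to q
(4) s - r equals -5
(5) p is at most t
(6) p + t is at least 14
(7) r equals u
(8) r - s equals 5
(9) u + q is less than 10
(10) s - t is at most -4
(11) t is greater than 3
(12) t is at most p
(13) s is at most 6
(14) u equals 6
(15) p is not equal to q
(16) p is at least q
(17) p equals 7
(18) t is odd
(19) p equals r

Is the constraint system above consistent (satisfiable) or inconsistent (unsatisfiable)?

Constraint 17 fixes p = 7 and constraint 14 fixes u = 6. Constraints 7 and 19 give p = r = u, so p = u. But 7 ≠ 6 — contradiction.

Unsatisfiable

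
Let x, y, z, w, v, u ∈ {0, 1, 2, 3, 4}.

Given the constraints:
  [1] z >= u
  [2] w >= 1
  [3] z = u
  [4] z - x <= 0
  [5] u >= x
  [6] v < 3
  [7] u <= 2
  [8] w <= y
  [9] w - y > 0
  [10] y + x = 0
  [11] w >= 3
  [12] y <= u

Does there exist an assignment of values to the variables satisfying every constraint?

Unsatisfiable

From constraints 8 and 11: y ≥ w and w ≥ 3, so y ≥ 3. From constraints 7 and 12: y ≤ u and u ≤ 2, so y ≤ 2. But 2 < 3, so no value of y works.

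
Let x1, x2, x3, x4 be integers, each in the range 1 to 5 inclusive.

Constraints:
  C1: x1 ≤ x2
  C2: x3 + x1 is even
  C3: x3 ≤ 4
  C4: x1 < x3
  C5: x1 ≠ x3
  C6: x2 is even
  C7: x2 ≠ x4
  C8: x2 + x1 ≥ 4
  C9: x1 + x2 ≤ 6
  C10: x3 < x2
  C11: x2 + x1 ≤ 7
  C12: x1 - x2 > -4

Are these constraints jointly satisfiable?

Satisfiable

Take x1 = 1, x2 = 4, x3 = 3, x4 = 1. Then constraint 8: x2 + x1 = 5; constraint 9: x1 + x2 = 5; constraint 11: x2 + x1 = 5, and every other listed constraint is also met.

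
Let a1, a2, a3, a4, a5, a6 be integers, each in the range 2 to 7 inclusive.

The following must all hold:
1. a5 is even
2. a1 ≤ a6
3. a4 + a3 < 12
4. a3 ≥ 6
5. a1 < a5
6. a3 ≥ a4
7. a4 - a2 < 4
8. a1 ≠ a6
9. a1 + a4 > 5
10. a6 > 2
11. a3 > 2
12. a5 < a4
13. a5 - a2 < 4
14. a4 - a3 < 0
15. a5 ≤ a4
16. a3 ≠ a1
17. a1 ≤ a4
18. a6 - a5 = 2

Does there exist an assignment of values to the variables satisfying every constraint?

Satisfiable

One satisfying assignment is a1 = 2, a2 = 3, a3 = 6, a4 = 5, a5 = 4, a6 = 6.
For the less obvious constraints — constraint 3: a4 + a3 = 11; constraint 7: a4 - a2 = 2; constraint 9: a1 + a4 = 7 — and the others hold by inspection.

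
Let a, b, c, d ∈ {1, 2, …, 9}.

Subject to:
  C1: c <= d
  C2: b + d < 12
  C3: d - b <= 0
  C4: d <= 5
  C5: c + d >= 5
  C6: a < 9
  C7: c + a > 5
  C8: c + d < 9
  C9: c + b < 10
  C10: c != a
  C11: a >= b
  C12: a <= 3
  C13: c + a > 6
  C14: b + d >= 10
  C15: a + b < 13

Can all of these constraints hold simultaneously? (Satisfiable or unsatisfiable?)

From constraints 11 and 12: b ≤ a ≤ 3. From constraint 4: d ≤ 5. Hence b + d ≤ 8. But constraint 14 requires b + d ≥ 10, and 10 > 8. Contradiction.

Unsatisfiable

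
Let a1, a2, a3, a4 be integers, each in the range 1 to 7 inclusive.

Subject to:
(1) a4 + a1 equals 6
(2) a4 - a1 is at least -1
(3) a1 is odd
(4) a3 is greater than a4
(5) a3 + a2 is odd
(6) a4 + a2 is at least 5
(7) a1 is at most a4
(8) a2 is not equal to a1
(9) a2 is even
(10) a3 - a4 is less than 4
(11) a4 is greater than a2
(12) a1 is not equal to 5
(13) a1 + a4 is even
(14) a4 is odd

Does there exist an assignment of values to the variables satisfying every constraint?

Setting (a1, a2, a3, a4) = (3, 2, 5, 3) satisfies everything: constraint 1: a4 + a1 = 6; constraint 2: a4 - a1 = 0, and the others follow.

Satisfiable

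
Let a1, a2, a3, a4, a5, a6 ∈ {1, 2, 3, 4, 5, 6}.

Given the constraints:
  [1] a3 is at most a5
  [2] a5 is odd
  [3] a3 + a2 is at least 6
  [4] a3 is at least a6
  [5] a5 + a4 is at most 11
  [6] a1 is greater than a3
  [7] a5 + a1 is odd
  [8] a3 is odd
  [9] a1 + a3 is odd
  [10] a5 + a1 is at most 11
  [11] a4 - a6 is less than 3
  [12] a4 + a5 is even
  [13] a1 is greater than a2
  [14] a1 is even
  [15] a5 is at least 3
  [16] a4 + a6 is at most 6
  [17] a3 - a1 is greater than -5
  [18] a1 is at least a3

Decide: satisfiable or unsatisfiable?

Satisfiable

Try a1 = 6, a2 = 3, a3 = 3, a4 = 3, a5 = 5, a6 = 3.
Check constraint 3: a3 + a2 = 6; constraint 5: a5 + a4 = 8. The remaining constraints are straightforward to verify.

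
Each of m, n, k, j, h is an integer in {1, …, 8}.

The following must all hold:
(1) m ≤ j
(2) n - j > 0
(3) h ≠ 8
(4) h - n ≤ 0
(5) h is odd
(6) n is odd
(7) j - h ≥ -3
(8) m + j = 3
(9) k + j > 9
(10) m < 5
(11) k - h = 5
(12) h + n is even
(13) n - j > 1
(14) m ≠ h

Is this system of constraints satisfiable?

Try m = 1, n = 5, k = 8, j = 2, h = 3.
Check constraint 2: n - j = 3; constraint 4: h - n = -2; constraint 7: j - h = -1. The remaining constraints are straightforward to verify.

Satisfiable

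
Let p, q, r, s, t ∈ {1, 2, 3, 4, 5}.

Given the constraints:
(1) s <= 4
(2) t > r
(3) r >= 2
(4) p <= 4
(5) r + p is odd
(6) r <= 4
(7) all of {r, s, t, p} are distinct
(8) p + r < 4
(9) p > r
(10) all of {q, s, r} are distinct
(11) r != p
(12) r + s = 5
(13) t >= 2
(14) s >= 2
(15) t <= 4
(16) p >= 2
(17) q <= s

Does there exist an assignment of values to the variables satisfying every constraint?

Unsatisfiable

Constraints 1, 3, 4, 6, 13, 14, 15, and 16 confine each of r, s, t, p to the 3 values {2, …, 4}.
Constraint 7 requires all 4 of them to be distinct, but only 3 values are available — impossible by the pigeonhole principle.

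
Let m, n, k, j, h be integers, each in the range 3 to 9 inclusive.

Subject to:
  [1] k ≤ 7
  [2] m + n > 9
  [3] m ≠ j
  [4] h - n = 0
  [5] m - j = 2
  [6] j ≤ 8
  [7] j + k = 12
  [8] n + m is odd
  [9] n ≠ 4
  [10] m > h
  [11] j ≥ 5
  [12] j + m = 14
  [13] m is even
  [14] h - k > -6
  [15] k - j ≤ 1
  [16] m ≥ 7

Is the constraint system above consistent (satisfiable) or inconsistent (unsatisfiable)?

The assignment m = 8, n = 3, k = 6, j = 6, h = 3 works:
  constraint 2 holds since m + n = 11.
  constraint 4 holds since h - n = 0.
The rest check out directly.

Satisfiable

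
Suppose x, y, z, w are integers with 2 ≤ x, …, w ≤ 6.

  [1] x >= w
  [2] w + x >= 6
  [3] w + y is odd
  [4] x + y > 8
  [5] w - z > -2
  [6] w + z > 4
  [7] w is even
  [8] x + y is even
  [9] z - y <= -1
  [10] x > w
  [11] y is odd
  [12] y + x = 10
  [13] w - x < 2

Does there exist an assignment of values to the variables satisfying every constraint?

Satisfiable

Setting (x, y, z, w) = (5, 5, 3, 4) satisfies everything: constraint 2: w + x = 9; constraint 4: x + y = 10, and the others follow.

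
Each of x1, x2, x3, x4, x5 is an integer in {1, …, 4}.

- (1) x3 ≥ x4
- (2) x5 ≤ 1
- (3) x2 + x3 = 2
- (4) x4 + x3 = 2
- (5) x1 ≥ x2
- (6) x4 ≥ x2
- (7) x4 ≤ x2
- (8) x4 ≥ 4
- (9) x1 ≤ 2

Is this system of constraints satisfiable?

Unsatisfiable

From constraints 7 and 8: x2 ≥ x4 and x4 ≥ 4, so x2 ≥ 4. From constraints 5 and 9: x2 ≤ x1 and x1 ≤ 2, so x2 ≤ 2. But 2 < 4, so no value of x2 works.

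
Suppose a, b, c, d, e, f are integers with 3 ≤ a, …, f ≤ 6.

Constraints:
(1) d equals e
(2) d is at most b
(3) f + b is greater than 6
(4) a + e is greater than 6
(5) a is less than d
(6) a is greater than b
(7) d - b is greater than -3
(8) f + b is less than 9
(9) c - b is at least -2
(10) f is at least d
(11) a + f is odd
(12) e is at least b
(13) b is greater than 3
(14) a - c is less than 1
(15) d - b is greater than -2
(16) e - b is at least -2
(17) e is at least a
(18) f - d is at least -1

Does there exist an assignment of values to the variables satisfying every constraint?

Unsatisfiable

Constraints 2, 5, and 6 give d ≤ b, b < a, a < d. Chaining: d ≤ b < a < d, which forces d < d — impossible.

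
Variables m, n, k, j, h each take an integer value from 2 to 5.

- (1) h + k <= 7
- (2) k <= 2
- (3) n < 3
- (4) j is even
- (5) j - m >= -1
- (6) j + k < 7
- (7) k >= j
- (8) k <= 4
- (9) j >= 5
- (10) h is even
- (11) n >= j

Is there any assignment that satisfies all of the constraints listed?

From constraint 9: j ≥ 5. From constraints 7 and 8: j ≤ k and k ≤ 4, so j ≤ 4. But 4 < 5, so no value of j works.

Unsatisfiable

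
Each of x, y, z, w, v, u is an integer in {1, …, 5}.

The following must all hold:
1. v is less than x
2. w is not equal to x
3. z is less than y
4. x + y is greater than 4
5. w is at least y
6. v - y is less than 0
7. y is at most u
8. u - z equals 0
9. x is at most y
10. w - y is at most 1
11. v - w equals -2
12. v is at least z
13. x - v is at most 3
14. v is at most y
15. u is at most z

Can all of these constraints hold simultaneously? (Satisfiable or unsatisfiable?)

Unsatisfiable

Constraints 1, 7, 9, 12, and 15 give u ≤ z, z ≤ v, v < x, x ≤ y, y ≤ u. Chaining: u ≤ z ≤ v < x ≤ y ≤ u, which forces u < u — impossible.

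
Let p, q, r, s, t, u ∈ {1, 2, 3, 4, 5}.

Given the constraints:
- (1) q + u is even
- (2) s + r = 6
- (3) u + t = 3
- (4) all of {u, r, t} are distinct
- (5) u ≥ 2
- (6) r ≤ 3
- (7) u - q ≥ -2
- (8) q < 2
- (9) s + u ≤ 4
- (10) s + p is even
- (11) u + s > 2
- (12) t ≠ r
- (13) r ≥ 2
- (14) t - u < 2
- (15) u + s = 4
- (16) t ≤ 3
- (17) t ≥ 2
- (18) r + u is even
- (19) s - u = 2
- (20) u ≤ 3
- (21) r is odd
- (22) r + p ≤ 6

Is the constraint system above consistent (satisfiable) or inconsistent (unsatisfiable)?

Constraints 5, 6, 13, 16, 17, and 20 confine each of u, r, t to the 2 values {2, 3}.
Constraint 4 requires all 3 of them to be distinct, but only 2 values are available — impossible by the pigeonhole principle.

Unsatisfiable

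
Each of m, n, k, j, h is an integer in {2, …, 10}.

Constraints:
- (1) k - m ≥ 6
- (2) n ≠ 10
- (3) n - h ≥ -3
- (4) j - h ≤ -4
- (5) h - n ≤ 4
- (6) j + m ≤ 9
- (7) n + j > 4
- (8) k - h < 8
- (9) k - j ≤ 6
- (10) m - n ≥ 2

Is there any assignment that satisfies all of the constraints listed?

Unsatisfiable

Constraints 1, 4, 5, 9, and 10 give m − n ≥ 2, n − h ≥ -4, h − j ≥ 4, j − k ≥ -6, k − m ≥ 6.
Adding all 5 inequalities: the left sides telescope to 0, and the right sides sum to 2 + (-4) + 4 + (-6) + 6 = 2. So 0 ≥ 2, which is false.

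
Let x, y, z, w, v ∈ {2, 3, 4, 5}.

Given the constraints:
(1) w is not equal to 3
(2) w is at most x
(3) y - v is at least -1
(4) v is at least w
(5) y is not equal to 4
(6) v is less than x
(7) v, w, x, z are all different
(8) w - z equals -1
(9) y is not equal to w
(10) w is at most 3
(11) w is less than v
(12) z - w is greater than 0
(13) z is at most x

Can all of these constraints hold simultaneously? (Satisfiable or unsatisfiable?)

One satisfying assignment is x = 5, y = 3, z = 3, w = 2, v = 4.
For the less obvious constraints — constraint 3: y - v = -1; constraint 8: w - z = -1; constraint 12: z - w = 1 — and the others hold by inspection.

Satisfiable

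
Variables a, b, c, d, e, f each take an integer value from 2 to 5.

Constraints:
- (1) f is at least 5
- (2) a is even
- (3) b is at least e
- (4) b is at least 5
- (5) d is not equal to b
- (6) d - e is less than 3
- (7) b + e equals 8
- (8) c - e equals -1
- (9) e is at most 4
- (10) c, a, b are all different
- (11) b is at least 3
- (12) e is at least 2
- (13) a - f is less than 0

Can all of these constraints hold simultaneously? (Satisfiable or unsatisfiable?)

Satisfiable

Try a = 4, b = 5, c = 2, d = 3, e = 3, f = 5.
Check constraint 6: d - e = 0; constraint 7: b + e = 8. The remaining constraints are straightforward to verify.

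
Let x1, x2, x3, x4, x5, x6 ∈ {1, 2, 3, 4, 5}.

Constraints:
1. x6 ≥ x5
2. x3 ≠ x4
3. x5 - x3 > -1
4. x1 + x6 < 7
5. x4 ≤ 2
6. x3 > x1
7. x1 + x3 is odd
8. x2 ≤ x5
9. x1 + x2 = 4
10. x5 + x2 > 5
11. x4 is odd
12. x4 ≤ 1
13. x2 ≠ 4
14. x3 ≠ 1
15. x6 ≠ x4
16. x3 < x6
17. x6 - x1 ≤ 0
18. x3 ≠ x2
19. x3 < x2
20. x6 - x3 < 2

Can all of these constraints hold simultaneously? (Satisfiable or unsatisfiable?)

Unsatisfiable

Constraints 1, 6, 8, 17, and 19 give x2 ≤ x5, x5 ≤ x6, x6 ≤ x1, x1 < x3, x3 < x2. Chaining: x2 ≤ x5 ≤ x6 ≤ x1 < x3 < x2, which forces x2 < x2 — impossible.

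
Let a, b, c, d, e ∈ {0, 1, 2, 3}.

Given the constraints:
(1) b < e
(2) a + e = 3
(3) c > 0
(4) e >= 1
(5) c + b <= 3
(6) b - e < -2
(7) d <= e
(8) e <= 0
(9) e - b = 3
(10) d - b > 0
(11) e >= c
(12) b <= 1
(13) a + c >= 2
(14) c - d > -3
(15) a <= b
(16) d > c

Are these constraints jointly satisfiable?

From constraints 12 and 15: a ≤ b ≤ 1. From constraints 8 and 11: c ≤ e ≤ 0. Hence a + c ≤ 1. But constraint 13 requires a + c ≥ 2, and 2 > 1. Contradiction.

Unsatisfiable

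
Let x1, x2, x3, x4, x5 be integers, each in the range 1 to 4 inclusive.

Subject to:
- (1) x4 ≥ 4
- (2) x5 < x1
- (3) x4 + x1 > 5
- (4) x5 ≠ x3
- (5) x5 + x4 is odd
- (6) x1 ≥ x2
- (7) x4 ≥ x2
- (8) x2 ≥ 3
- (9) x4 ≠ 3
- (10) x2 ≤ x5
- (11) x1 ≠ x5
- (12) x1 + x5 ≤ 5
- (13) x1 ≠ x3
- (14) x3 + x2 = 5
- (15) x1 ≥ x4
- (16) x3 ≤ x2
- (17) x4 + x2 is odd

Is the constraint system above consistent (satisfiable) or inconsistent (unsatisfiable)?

From constraints 1 and 15: x1 ≥ x4 ≥ 4. From constraints 8 and 10: x5 ≥ x2 ≥ 3. Hence x1 + x5 ≥ 7. But constraint 12 requires x1 + x5 ≤ 5, and 5 < 7. Contradiction.

Unsatisfiable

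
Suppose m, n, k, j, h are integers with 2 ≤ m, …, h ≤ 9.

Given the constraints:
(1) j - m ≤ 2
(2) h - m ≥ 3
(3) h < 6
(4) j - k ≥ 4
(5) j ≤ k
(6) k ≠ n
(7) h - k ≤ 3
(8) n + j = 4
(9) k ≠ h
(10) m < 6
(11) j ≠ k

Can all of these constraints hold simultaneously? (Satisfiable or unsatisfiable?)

Unsatisfiable

Constraints 1, 2, 4, and 7 give k − h ≥ -3, h − m ≥ 3, m − j ≥ -2, j − k ≥ 4.
Adding all 4 inequalities: the left sides telescope to 0, and the right sides sum to (-3) + 3 + (-2) + 4 = 2. So 0 ≥ 2, which is false.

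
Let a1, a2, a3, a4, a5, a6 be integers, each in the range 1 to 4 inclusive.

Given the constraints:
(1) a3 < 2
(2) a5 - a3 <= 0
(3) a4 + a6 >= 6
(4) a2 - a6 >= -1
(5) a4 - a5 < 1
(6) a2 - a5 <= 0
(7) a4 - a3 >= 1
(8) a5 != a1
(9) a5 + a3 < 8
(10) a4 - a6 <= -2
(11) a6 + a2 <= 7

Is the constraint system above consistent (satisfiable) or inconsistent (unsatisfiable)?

Constraints 2, 4, 6, 7, and 10 give a2 − a6 ≥ -1, a6 − a4 ≥ 2, a4 − a3 ≥ 1, a3 − a5 ≥ 0, a5 − a2 ≥ 0.
Adding all 5 inequalities: the left sides telescope to 0, and the right sides sum to (-1) + 2 + 1 + 0 + 0 = 2. So 0 ≥ 2, which is false.

Unsatisfiable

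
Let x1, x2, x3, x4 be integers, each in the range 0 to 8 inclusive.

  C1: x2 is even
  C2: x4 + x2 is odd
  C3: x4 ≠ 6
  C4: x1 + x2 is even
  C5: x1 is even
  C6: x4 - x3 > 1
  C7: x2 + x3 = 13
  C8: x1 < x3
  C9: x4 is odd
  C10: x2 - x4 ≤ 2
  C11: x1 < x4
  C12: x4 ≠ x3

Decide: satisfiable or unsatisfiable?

One satisfying assignment is x1 = 4, x2 = 8, x3 = 5, x4 = 7.
For the less obvious constraints — constraint 6: x4 - x3 = 2; constraint 7: x2 + x3 = 13; constraint 10: x2 - x4 = 1 — and the others hold by inspection.

Satisfiable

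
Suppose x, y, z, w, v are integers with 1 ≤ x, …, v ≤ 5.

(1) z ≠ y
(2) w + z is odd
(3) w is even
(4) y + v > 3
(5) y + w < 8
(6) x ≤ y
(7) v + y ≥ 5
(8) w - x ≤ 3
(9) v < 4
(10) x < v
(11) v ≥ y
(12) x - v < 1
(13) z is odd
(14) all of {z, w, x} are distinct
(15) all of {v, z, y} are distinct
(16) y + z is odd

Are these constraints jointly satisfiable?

Try x = 2, y = 2, z = 1, w = 4, v = 3.
Check constraint 4: y + v = 5; constraint 5: y + w = 6. The remaining constraints are straightforward to verify.

Satisfiable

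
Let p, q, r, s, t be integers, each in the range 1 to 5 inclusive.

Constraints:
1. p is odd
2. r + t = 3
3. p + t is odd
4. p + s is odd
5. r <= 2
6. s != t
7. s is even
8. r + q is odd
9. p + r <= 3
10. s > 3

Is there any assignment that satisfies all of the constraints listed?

Satisfiable

Setting (p, q, r, s, t) = (1, 2, 1, 4, 2) satisfies everything: constraint 1: p = 1 is odd; constraint 2: r + t = 3; constraint 9: p + r = 2, and the others follow.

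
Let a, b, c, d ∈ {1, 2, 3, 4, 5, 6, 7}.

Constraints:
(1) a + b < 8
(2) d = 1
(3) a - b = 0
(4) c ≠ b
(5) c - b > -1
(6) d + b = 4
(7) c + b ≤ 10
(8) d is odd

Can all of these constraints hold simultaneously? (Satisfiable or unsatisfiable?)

Satisfiable

The assignment a = 3, b = 3, c = 4, d = 1 works:
  constraint 1 holds since a + b = 6.
  constraint 3 holds since a - b = 0.
The rest check out directly.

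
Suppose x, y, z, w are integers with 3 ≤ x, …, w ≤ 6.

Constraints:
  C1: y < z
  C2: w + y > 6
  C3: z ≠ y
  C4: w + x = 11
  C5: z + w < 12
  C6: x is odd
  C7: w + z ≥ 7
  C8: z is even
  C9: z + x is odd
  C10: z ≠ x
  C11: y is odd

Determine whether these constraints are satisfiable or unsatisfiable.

One satisfying assignment is x = 5, y = 3, z = 4, w = 6.
For the less obvious constraints — constraint 2: w + y = 9; constraint 4: w + x = 11; constraint 5: z + w = 10 — and the others hold by inspection.

Satisfiable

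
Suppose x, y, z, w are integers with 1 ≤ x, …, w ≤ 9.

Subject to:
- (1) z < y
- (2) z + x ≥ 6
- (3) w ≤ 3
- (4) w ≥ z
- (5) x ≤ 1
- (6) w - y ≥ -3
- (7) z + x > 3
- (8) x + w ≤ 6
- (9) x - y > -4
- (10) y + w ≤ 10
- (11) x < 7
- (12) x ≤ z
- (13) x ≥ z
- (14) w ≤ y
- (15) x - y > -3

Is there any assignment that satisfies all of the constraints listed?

From constraints 3 and 4: z ≤ w ≤ 3. From constraint 5: x ≤ 1. Hence z + x ≤ 4. But constraint 2 requires z + x ≥ 6, and 6 > 4. Contradiction.

Unsatisfiable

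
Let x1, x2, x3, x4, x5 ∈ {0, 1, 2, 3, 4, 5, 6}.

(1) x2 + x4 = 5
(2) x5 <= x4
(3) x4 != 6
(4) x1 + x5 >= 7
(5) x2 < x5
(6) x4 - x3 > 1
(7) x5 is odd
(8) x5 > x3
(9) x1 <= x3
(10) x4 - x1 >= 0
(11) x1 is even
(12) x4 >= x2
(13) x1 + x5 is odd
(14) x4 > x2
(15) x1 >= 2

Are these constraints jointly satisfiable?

The assignment x1 = 2, x2 = 0, x3 = 2, x4 = 5, x5 = 5 works:
  constraint 1 holds since x2 + x4 = 5.
  constraint 4 holds since x1 + x5 = 7.
The rest check out directly.

Satisfiable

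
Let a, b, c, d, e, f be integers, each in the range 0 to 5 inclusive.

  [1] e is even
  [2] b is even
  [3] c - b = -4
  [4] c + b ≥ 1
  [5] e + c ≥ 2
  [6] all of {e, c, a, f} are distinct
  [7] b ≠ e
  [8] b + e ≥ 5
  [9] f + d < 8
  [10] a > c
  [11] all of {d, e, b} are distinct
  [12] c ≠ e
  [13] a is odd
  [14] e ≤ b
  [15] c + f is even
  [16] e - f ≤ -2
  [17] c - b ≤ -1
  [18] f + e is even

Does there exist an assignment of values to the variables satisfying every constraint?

Satisfiable

One satisfying assignment is a = 1, b = 4, c = 0, d = 3, e = 2, f = 4.
For the less obvious constraints — constraint 3: c - b = -4; constraint 4: c + b = 4 — and the others hold by inspection.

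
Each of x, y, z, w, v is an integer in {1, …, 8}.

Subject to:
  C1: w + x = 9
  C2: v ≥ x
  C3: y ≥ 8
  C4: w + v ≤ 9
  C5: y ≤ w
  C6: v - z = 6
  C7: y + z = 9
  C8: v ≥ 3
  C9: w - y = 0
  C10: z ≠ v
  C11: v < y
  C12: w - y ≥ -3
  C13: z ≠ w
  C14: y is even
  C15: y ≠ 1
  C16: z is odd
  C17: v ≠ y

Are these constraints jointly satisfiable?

From constraints 3 and 5: w ≥ y ≥ 8. From constraint 8: v ≥ 3. Hence w + v ≥ 11. But constraint 4 requires w + v ≤ 9, and 9 < 11. Contradiction.

Unsatisfiable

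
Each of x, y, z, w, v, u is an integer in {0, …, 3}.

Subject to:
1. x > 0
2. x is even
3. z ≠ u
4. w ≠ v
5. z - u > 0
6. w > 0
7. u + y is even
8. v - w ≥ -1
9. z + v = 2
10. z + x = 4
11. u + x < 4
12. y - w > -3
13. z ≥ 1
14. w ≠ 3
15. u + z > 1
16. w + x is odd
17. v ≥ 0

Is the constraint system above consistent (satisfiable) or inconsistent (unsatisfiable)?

Setting (x, y, z, w, v, u) = (2, 0, 2, 1, 0, 0) satisfies everything: constraint 5: z - u = 2; constraint 8: v - w = -1; constraint 9: z + v = 2, and the others follow.

Satisfiable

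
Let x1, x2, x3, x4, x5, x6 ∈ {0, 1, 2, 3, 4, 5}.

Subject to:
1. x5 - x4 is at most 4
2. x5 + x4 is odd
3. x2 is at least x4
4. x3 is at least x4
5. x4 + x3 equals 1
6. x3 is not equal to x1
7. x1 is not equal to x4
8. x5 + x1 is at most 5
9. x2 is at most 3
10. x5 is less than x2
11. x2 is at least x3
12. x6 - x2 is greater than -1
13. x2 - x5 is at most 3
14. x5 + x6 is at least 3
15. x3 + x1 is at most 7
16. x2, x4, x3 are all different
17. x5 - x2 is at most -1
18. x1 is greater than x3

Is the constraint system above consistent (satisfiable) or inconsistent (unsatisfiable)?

Try x1 = 4, x2 = 3, x3 = 1, x4 = 0, x5 = 1, x6 = 3.
Check constraint 1: x5 - x4 = 1; constraint 5: x4 + x3 = 1. The remaining constraints are straightforward to verify.

Satisfiable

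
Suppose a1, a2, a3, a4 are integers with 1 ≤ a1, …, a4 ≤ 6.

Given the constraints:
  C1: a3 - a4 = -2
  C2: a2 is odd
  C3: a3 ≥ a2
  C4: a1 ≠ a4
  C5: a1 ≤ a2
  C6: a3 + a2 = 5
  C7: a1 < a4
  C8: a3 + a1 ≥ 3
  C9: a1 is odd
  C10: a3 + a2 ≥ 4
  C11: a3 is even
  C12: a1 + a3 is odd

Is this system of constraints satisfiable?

Try a1 = 1, a2 = 1, a3 = 4, a4 = 6.
Check constraint 1: a3 - a4 = -2; constraint 6: a3 + a2 = 5; constraint 8: a3 + a1 = 5. The remaining constraints are straightforward to verify.

Satisfiable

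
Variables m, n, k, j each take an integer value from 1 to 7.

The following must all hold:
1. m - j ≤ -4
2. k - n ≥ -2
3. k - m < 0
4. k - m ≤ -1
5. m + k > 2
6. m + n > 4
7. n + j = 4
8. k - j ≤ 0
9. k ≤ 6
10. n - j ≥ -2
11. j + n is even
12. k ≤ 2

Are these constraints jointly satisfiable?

Unsatisfiable

Constraints 1, 2, 4, and 10 give j − m ≥ 4, m − k ≥ 1, k − n ≥ -2, n − j ≥ -2.
Adding all 4 inequalities: the left sides telescope to 0, and the right sides sum to 4 + 1 + (-2) + (-2) = 1. So 0 ≥ 1, which is false.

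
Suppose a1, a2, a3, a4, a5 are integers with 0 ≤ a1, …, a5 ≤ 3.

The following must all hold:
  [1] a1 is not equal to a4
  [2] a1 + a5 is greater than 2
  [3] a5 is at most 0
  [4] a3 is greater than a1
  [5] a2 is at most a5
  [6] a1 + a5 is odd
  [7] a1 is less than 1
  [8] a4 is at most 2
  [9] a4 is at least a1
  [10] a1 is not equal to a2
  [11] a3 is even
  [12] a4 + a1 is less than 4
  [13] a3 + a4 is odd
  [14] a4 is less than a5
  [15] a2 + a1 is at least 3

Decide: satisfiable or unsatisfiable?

Unsatisfiable

From constraints 3 and 5: a2 ≤ a5 ≤ 0. From constraints 8 and 9: a1 ≤ a4 ≤ 2. Hence a2 + a1 ≤ 2. But constraint 15 requires a2 + a1 ≥ 3, and 3 > 2. Contradiction.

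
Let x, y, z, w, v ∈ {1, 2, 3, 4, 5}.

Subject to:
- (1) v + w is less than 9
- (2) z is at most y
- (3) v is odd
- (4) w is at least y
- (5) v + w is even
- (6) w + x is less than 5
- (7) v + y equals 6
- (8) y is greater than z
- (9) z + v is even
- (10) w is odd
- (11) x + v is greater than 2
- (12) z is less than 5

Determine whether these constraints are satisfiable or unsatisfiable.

Satisfiable

One satisfying assignment is x = 1, y = 3, z = 1, w = 3, v = 3.
For the less obvious constraints — constraint 1: v + w = 6; constraint 6: w + x = 4; constraint 7: v + y = 6 — and the others hold by inspection.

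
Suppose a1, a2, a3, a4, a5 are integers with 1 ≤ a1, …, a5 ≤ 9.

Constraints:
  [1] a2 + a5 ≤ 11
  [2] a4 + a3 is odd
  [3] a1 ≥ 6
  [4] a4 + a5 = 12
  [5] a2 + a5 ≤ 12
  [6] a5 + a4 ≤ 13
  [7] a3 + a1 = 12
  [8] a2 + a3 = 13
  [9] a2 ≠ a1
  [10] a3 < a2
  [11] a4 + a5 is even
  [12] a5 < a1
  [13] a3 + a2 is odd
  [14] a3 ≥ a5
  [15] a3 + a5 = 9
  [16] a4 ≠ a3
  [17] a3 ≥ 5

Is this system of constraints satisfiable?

Setting (a1, a2, a3, a4, a5) = (6, 7, 6, 9, 3) satisfies everything: constraint 1: a2 + a5 = 10; constraint 4: a4 + a5 = 12, and the others follow.

Satisfiable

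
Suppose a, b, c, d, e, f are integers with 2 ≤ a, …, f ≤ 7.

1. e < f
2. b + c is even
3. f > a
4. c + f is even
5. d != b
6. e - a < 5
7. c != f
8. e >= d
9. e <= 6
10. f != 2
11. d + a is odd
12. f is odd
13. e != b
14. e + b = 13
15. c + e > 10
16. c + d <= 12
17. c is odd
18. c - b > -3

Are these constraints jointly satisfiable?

Satisfiable

Try a = 3, b = 7, c = 5, d = 4, e = 6, f = 7.
Check constraint 6: e - a = 3; constraint 14: e + b = 13. The remaining constraints are straightforward to verify.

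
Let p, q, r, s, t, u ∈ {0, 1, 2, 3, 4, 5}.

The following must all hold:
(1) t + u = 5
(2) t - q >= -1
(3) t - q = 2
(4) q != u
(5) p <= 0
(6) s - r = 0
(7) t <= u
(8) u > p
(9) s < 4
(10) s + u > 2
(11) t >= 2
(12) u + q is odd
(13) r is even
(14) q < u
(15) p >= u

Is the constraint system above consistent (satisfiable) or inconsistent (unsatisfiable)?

Unsatisfiable

From constraints 7 and 11: u ≥ t and t ≥ 2, so u ≥ 2. From constraints 5 and 15: u ≤ p and p ≤ 0, so u ≤ 0. But 0 < 2, so no value of u works.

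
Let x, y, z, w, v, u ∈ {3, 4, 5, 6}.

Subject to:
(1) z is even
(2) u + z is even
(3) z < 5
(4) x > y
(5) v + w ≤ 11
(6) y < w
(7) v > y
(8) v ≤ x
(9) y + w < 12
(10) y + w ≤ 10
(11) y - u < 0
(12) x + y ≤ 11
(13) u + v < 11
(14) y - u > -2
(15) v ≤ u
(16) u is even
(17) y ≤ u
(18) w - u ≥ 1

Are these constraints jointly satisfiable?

Setting (x, y, z, w, v, u) = (6, 3, 4, 6, 4, 4) satisfies everything: constraint 5: v + w = 10; constraint 9: y + w = 9; constraint 10: y + w = 9, and the others follow.

Satisfiable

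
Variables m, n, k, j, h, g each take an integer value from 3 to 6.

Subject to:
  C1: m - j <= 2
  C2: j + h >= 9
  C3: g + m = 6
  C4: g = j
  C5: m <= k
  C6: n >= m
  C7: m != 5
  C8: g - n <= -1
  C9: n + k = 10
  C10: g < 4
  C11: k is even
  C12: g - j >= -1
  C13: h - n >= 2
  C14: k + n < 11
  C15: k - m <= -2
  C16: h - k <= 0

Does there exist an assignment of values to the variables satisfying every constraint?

Constraints 1, 8, 12, 13, 15, and 16 give j − m ≥ -2, m − k ≥ 2, k − h ≥ 0, h − n ≥ 2, n − g ≥ 1, g − j ≥ -1.
Adding all 6 inequalities: the left sides telescope to 0, and the right sides sum to (-2) + 2 + 0 + 2 + 1 + (-1) = 2. So 0 ≥ 2, which is false.

Unsatisfiable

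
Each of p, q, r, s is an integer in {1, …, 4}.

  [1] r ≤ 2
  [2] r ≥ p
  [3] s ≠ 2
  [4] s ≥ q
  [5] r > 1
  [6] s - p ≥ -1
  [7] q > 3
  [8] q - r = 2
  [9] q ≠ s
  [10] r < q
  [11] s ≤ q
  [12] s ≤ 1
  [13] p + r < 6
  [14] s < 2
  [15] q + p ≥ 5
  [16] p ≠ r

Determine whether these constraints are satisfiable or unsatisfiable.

From constraints 4 and 12: q ≤ s ≤ 1. From constraints 1 and 2: p ≤ r ≤ 2. Hence q + p ≤ 3. But constraint 15 requires q + p ≥ 5, and 5 > 3. Contradiction.

Unsatisfiable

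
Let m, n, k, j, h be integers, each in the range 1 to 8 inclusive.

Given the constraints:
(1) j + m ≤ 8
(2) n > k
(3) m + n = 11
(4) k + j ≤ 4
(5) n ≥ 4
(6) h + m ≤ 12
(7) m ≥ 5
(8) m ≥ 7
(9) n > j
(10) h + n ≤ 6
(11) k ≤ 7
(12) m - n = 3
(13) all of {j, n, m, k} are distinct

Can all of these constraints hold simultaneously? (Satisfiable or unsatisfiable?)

Satisfiable

The assignment m = 7, n = 4, k = 2, j = 1, h = 2 works:
  constraint 1 holds since j + m = 8.
  constraint 3 holds since m + n = 11.
  constraint 4 holds since k + j = 3.
The rest check out directly.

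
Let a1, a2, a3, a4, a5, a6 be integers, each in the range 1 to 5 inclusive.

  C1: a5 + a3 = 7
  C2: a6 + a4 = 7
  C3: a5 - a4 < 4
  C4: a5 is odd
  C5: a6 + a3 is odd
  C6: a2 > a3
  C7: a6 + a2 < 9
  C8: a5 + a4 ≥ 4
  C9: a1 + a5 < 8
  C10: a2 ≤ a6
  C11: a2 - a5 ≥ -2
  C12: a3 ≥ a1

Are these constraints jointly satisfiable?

Satisfiable

One satisfying assignment is a1 = 1, a2 = 3, a3 = 2, a4 = 2, a5 = 5, a6 = 5.
For the less obvious constraints — constraint 1: a5 + a3 = 7; constraint 2: a6 + a4 = 7 — and the others hold by inspection.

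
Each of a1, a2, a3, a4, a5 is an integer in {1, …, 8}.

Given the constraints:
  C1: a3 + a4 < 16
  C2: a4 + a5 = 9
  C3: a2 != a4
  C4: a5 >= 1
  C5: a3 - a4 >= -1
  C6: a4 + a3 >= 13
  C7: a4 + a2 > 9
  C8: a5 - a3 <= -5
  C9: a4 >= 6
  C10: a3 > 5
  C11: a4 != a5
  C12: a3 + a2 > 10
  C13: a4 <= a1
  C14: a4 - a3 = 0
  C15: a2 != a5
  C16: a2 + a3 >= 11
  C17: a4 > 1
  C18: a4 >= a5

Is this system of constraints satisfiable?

Satisfiable

Try a1 = 7, a2 = 5, a3 = 7, a4 = 7, a5 = 2.
Check constraint 1: a3 + a4 = 14; constraint 2: a4 + a5 = 9; constraint 5: a3 - a4 = 0. The remaining constraints are straightforward to verify.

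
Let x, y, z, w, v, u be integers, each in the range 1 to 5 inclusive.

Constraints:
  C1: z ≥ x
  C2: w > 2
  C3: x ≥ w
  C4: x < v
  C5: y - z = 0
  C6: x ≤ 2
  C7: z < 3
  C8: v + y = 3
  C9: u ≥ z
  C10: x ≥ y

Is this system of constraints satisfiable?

From constraint 2: w ≥ 3. From constraints 3 and 6: w ≤ x and x ≤ 2, so w ≤ 2. But 2 < 3, so no value of w works.

Unsatisfiable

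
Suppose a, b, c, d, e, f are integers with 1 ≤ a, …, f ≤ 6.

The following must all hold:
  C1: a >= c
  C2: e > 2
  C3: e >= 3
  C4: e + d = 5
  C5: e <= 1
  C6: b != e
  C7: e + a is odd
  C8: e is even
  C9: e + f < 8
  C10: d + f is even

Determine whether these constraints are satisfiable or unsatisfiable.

From constraint 3: e ≥ 3. From constraint 5: e ≤ 1. But 1 < 3, so no value of e works.

Unsatisfiable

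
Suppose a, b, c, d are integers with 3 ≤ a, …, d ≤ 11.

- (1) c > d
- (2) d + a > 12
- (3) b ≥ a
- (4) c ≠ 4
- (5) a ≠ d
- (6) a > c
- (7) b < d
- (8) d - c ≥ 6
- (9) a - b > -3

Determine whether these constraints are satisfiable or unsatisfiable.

Constraints 1, 3, 6, and 7 give d < c, c < a, a ≤ b, b < d. Chaining: d < c < a ≤ b < d, which forces d < d — impossible.

Unsatisfiable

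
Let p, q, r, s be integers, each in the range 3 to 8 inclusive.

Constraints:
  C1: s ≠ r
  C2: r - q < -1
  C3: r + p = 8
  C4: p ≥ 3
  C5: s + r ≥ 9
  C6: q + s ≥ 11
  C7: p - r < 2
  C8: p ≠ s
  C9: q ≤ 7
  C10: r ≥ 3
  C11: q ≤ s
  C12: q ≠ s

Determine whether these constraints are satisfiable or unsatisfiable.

Satisfiable

Setting (p, q, r, s) = (4, 6, 4, 7) satisfies everything: constraint 2: r - q = -2; constraint 3: r + p = 8; constraint 5: s + r = 11, and the others follow.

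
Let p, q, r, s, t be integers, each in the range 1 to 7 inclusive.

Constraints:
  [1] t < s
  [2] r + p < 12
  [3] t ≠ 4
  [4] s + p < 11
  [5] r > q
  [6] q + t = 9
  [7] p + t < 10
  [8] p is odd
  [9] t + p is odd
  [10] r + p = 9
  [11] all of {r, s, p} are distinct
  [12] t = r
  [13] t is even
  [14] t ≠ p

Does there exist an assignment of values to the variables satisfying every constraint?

The assignment p = 3, q = 3, r = 6, s = 7, t = 6 works:
  constraint 2 holds since r + p = 9.
  constraint 4 holds since s + p = 10.
  constraint 6 holds since q + t = 9.
The rest check out directly.

Satisfiable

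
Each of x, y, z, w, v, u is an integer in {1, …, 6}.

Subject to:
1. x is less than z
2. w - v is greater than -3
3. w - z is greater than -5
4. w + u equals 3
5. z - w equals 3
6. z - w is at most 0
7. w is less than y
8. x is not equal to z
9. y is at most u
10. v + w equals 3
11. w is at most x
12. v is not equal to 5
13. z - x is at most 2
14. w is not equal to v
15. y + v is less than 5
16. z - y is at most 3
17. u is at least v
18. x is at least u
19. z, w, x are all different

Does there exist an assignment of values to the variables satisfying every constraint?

Constraints 1, 6, 7, 9, and 18 give x < z, z ≤ w, w < y, y ≤ u, u ≤ x. Chaining: x < z ≤ w < y ≤ u ≤ x, which forces x < x — impossible.

Unsatisfiable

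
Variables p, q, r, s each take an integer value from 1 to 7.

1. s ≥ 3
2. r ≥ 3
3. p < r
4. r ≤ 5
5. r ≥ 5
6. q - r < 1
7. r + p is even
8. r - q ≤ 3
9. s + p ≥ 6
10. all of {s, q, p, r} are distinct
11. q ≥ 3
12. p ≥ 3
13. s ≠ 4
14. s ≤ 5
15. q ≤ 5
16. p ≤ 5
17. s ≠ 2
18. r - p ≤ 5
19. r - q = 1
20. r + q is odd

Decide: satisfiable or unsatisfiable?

Unsatisfiable

Constraints 1, 2, 4, 11, 12, 14, 15, and 16 confine each of s, q, p, r to the 3 values {3, …, 5}.
Constraint 10 requires all 4 of them to be distinct, but only 3 values are available — impossible by the pigeonhole principle.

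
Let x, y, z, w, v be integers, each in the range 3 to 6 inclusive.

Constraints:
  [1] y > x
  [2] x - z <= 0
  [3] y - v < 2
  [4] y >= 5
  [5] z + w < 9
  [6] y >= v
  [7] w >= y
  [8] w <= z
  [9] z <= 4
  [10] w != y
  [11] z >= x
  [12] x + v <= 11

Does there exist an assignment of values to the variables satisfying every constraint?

Unsatisfiable

From constraints 4 and 7: w ≥ y and y ≥ 5, so w ≥ 5. From constraints 8 and 9: w ≤ z and z ≤ 4, so w ≤ 4. But 4 < 5, so no value of w works.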